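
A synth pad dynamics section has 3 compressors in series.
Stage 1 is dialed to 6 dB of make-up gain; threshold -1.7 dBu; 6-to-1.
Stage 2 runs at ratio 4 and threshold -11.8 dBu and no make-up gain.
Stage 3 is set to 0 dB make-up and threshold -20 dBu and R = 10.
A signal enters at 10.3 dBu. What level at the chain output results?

Stage 1: 12 dB above -1.7 dBu, reduced 6:1 to 2 dB above → 0.3 dBu; +6 dB make-up → 6.3 dBu.
Stage 2: 6.3 dBu is 18.1 dB over -11.8 dBu; at 4:1 that becomes 4.525 dB over, giving -7.275 dBu.
Stage 3: 12.725 dB above -20 dBu, reduced 10:1 to 1.2725 dB above → -18.7275 dBu.

-18.7275 dBu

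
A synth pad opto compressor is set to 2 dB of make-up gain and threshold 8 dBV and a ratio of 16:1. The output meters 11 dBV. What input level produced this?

Remove make-up: 11 − 2 = 9 dBV.
Post-compression overshoot = 9 − 8 = 1 dB.
Before 16:1 compression the overshoot was 1 × 16 = 16 dB, so input = 8 + 16 = 24 dBV.

24 dBV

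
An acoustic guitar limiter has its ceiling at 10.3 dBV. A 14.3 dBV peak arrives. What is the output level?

A brickwall limiter is an ∞:1 compressor: any input above the ceiling is clamped to 10.3 dBV.

10.3 dBV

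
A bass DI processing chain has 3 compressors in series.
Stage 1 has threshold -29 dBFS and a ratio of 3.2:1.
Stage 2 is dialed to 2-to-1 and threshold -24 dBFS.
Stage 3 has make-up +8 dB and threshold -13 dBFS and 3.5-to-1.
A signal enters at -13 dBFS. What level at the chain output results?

-16 dBFS

Stage 1: -13 dBFS is 16 dB over -29 dBFS; at 3.2:1 that becomes 5 dB over, giving -24 dBFS.
Stage 2: below threshold (-24 ≤ -24); passes unchanged; output -24 dBFS.
Stage 3: -24 dBFS is at or below the -13 dBFS threshold — no compression; make-up brings it to -16 dBFS.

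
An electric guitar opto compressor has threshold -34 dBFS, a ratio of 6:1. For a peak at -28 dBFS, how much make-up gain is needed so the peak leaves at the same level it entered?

The peak compresses to -34 + 6/6 = -33 dBFS.
To reach -28 dBFS requires -28 − (-33) = 5 dB of make-up.

5 dB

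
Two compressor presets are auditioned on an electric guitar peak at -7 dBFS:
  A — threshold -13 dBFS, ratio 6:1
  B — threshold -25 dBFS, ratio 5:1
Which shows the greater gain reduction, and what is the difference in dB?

A: GR = 6 − 6/6 = 5 dB.
B: GR = 18 − 18/5 = 14.4 dB.
B applies 9.4 dB more gain reduction.

B, by 9.4 dB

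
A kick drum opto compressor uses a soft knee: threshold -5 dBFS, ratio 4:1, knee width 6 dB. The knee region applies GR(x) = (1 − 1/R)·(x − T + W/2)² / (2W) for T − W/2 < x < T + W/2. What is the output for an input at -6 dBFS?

x − T + W/2 = -6 − (-5) + 3 = 2.
GR = (1 − 1/4) × 2² / 12 = 0.75 × 4 / 12 = 0.25 dB.
Output = -6 − 0.25 = -6.25 dBFS.

-6.25 dBFS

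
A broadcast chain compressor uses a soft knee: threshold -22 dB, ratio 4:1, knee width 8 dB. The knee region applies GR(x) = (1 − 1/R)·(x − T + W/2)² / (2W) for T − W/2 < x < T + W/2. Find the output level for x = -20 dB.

x − T + W/2 = -20 − (-22) + 4 = 6.
GR = (1 − 1/4) × 6² / 16 = 0.75 × 36 / 16 = 1.6875 dB.
Output = -20 − 1.6875 = -21.6875 dB.

-21.6875 dB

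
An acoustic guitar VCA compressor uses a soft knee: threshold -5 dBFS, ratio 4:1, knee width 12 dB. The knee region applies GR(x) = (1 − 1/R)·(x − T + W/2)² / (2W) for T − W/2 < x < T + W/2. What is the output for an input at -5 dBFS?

x − T + W/2 = -5 − (-5) + 6 = 6.
GR = (1 − 1/4) × 6² / 24 = 0.75 × 36 / 24 = 1.125 dB.
Output = -5 − 1.125 = -6.125 dBFS.

-6.125 dBFS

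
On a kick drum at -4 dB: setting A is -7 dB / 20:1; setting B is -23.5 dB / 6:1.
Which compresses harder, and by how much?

A: 3 dB over, compressed to 0.15 dB over, so 2.85 dB of GR.
B: 19.5 dB over, compressed to 3.25 dB over, so 16.25 dB of GR.
B applies 13.4 dB more gain reduction.

B, by 13.4 dB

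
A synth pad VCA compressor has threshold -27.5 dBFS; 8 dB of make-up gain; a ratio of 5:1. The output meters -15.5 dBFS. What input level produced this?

Stripping the +8 dB make-up gives -23.5 dBFS at the gain stage.
That's 4 dB above the -27.5 dBFS threshold.
Input overshoot = R × output overshoot = 20 dB → input = -27.5 + 20 = -7.5 dBFS.

-7.5 dBFS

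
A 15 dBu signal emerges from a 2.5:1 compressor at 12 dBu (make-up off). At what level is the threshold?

10 dBu

Input is 5 dB above T (since output overshoot × R = input overshoot: (12 − T)·2.5 = 15 − T gives T = 10 dBu).
Check: 10 + (15 − 10)/2.5 = 10 + 2 = 12 dBu. ✓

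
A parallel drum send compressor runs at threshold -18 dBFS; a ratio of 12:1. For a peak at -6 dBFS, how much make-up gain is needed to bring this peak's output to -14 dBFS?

The peak compresses to -18 + 12/12 = -17 dBFS.
To reach -14 dBFS requires -14 − (-17) = 3 dB of make-up.

3 dB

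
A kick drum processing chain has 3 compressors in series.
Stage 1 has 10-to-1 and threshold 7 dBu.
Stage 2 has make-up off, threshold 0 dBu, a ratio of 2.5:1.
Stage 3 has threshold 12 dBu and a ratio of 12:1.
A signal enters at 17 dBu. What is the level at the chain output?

3.2 dBu

Stage 1: overshoot 10 dB → 10/10 = 1 dB → 8 dBu.
Stage 2: 8 dBu is 8 dB over 0 dBu; at 2.5:1 that becomes 3.2 dB over, giving 3.2 dBu.
Stage 3: 3.2 dBu ≤ 12 dBu, so stage 3 doesn't engage; output 3.2 dBu.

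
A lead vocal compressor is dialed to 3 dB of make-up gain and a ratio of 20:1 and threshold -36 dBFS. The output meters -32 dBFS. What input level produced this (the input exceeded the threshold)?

-16 dBFS

Stripping the +3 dB make-up gives -35 dBFS at the gain stage.
The compressed level sits -35 − (-36) = 1 dB over threshold.
Undo the ratio: input overshoot = 1 × 20 = 20 dB, giving input = -16 dBFS.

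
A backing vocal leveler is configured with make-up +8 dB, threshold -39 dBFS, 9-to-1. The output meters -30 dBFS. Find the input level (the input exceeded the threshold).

-30 dBFS

Remove make-up: -30 − 8 = -38 dBFS.
That's 1 dB above the -39 dBFS threshold.
Input overshoot = R × output overshoot = 9 dB → input = -39 + 9 = -30 dBFS.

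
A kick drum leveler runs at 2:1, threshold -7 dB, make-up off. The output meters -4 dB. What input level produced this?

-1 dB

That's 3 dB above the -7 dB threshold.
Undo the ratio: input overshoot = 3 × 2 = 6 dB, giving input = -1 dB.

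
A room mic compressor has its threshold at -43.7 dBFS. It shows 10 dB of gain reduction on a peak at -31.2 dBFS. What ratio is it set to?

Input overshoot = -31.2 − (-43.7) = 12.5 dB.
Output overshoot = 12.5 − 10 = 2.5 dB.
Ratio = input overshoot / output overshoot = 12.5 / 2.5 = 5.

5:1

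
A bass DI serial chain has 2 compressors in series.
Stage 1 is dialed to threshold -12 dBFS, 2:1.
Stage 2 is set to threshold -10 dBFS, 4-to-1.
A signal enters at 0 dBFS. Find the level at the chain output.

Stage 1: 0 dBFS is 12 dB over -12 dBFS; at 2:1 that becomes 6 dB over, giving -6 dBFS.
Stage 2: -6 dBFS is 4 dB over -10 dBFS; at 4:1 that becomes 1 dB over, giving -9 dBFS.

-9 dBFS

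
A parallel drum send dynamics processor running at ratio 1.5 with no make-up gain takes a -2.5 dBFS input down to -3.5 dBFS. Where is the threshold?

Input is 3 dB above T (since output overshoot × R = input overshoot: (-3.5 − T)·1.5 = -2.5 − T gives T = -5.5 dBFS).
Check: -5.5 + (-2.5 − (-5.5))/1.5 = -5.5 + 2 = -3.5 dBFS. ✓

-5.5 dBFS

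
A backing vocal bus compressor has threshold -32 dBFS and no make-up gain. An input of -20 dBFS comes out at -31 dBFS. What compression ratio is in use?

12:1

Input overshoot = -20 − (-32) = 12 dB; output overshoot = -31 − (-32) = 1 dB.
Ratio = 12 / 1 = 12.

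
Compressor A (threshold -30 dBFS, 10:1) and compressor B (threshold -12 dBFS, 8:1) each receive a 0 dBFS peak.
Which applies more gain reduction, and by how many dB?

A, by 16.5 dB

A: GR = 30 − 30/10 = 27 dB.
B: GR = 12 − 12/8 = 10.5 dB.
Difference: 16.5 dB in favour of A.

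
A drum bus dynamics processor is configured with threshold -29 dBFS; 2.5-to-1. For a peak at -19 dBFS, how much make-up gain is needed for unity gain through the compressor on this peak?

6 dB

Without make-up, output = threshold + overshoot/2.5 = -29 + 4 = -25 dBFS.
Gap to target: 6 dB.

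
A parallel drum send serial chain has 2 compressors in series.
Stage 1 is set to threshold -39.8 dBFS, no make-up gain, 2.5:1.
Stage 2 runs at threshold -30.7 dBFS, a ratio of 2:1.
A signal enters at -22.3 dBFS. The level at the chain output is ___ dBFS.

-32.8 dBFS

Stage 1: 17.5 dB above -39.8 dBFS, reduced 2.5:1 to 7 dB above → -32.8 dBFS.
Stage 2: -32.8 dBFS is at or below the -30.7 dBFS threshold — no compression; output -32.8 dBFS.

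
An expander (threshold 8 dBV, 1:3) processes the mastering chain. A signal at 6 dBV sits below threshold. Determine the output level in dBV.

2 dBV

Below threshold, a 1:3 expander applies gain = (3−1)×(T − x) of attenuation.
(3−1) × 2 = 4 dB, so output = 6 − 4 = 2 dBV.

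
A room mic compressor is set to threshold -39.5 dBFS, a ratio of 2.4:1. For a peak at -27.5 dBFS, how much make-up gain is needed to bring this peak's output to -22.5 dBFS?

12 dB

Without make-up, output = threshold + overshoot/2.4 = -39.5 + 5 = -34.5 dBFS.
Gap to target: 12 dB.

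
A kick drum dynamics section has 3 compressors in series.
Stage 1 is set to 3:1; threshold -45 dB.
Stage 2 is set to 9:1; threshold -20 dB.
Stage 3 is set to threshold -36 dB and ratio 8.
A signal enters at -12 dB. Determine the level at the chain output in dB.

Stage 1: -12 dB is 33 dB over -45 dB; at 3:1 that becomes 11 dB over, giving -34 dB.
Stage 2: -34 dB ≤ -20 dB, so stage 2 doesn't engage; output -34 dB.
Stage 3: 2 dB above -36 dB, reduced 8:1 to 0.25 dB above → -35.75 dB.

-35.75 dB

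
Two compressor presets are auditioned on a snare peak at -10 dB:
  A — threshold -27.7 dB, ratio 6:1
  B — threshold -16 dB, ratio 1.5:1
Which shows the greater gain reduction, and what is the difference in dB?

A, by 12.75 dB

A: 17.7 dB over, compressed to 2.95 dB over, so 14.75 dB of GR.
B: 6 dB over, compressed to 4 dB over, so 2 dB of GR.
A reduces 12.75 dB more.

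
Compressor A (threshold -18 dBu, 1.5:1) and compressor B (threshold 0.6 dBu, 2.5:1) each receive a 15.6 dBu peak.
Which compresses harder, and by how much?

A: 33.6 dB over, compressed to 22.4 dB over, so 11.2 dB of GR.
B: 15 dB over, compressed to 6 dB over, so 9 dB of GR.
A applies 2.2 dB more gain reduction.

A, by 2.2 dB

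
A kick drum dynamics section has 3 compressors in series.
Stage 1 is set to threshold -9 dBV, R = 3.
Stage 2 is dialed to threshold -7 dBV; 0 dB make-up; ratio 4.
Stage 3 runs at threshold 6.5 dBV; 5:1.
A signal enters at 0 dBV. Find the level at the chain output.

-6.75 dBV

Stage 1: 9 dB above -9 dBV, reduced 3:1 to 3 dB above → -6 dBV.
Stage 2: -6 dBV is 1 dB over -7 dBV; at 4:1 that becomes 0.25 dB over, giving -6.75 dBV.
Stage 3: below threshold (-6.75 ≤ 6.5); passes unchanged; output -6.75 dBV.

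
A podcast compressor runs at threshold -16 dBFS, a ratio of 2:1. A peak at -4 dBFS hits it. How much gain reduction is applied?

The signal is 12 dB above threshold.
A 2:1 ratio leaves 6 dB of that excess.
Gain reduction = 12 − 6 = 6 dB.

6 dB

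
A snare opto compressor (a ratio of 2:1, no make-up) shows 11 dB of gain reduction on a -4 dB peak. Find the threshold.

Input is 22 dB above T (since output overshoot × R = input overshoot: (-15 − T)·2 = -4 − T gives T = -26 dB).
Check: -26 + (-4 − (-26))/2 = -26 + 11 = -15 dB. ✓

-26 dB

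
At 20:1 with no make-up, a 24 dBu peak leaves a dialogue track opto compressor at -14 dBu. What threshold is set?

-16 dBu

Input is 40 dB above T (since output overshoot × R = input overshoot: (-14 − T)·20 = 24 − T gives T = -16 dBu).
Check: -16 + (24 − (-16))/20 = -16 + 2 = -14 dBu. ✓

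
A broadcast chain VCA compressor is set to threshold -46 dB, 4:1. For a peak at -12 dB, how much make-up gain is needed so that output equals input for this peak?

25.5 dB

Overshoot 34 dB → 34/4 = 8.5 dB after compression, so the compressed level is -46 + 8.5 = -37.5 dB.
Make-up = target − compressed = -12 − (-37.5) = 25.5 dB.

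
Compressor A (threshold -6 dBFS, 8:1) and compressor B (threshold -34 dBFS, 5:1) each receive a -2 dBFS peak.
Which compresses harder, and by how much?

B, by 22.1 dB

A: 4 dB over, compressed to 0.5 dB over, so 3.5 dB of GR.
B: 32 dB over, compressed to 6.4 dB over, so 25.6 dB of GR.
Difference: 22.1 dB in favour of B.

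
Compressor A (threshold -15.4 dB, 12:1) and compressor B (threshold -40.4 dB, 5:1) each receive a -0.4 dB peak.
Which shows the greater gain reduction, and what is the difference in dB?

A: GR = 15 − 15/12 = 13.75 dB.
B: GR = 40 − 40/5 = 32 dB.
B reduces 18.25 dB more.

B, by 18.25 dB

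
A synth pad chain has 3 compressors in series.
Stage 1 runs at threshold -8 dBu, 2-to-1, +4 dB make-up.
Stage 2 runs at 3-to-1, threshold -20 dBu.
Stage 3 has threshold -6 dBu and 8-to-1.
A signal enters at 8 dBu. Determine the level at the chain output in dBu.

-12 dBu

Stage 1: 16 dB above -8 dBu, reduced 2:1 to 8 dB above → 0 dBu; +4 dB make-up → 4 dBu.
Stage 2: overshoot 24 dB → 24/3 = 8 dB → -12 dBu.
Stage 3: below threshold (-12 ≤ -6); passes unchanged; output -12 dBu.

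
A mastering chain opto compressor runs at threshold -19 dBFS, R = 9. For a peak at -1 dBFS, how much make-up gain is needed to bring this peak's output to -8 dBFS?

The peak compresses to -19 + 18/9 = -17 dBFS.
To reach -8 dBFS requires -8 − (-17) = 9 dB of make-up.

9 dB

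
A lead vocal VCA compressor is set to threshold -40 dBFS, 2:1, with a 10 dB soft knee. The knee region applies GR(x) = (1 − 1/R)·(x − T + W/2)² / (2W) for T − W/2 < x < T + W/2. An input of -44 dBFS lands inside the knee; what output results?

x − T + W/2 = -44 − (-40) + 5 = 1.
GR = (1 − 1/2) × 1² / 20 = 0.5 × 1 / 20 = 0.025 dB.
Output = -44 − 0.025 = -44.025 dBFS.

-44.025 dBFS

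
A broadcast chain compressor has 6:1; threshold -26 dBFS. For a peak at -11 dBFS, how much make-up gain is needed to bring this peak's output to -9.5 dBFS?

Without make-up, output = threshold + overshoot/6 = -26 + 2.5 = -23.5 dBFS.
Gap to target: 14 dB.

14 dB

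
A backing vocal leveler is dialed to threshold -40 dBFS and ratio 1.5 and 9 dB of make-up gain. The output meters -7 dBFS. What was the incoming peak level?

-4 dBFS

Stripping the +9 dB make-up gives -16 dBFS at the gain stage.
Post-compression overshoot = -16 − (-40) = 24 dB.
Before 1.5:1 compression the overshoot was 24 × 1.5 = 36 dB, so input = -40 + 36 = -4 dBFS.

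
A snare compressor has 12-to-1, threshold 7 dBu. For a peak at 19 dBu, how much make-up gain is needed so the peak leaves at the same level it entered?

11 dB

The peak compresses to 7 + 12/12 = 8 dBu.
To reach 19 dBu requires 19 − 8 = 11 dB of make-up.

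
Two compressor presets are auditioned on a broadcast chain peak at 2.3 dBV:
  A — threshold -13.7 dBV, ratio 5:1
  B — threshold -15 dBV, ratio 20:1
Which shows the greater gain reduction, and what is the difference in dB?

B, by 3.635 dB

A: GR = 16 − 16/5 = 12.8 dB.
B: GR = 17.3 − 17.3/20 = 16.435 dB.
B reduces 3.635 dB more.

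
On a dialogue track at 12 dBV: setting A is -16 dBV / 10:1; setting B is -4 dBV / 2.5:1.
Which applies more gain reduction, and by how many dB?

A, by 15.6 dB

A: overshoot 28 dB → output overshoot 2.8 dB → GR 25.2 dB.
B: overshoot 16 dB → output overshoot 6.4 dB → GR 9.6 dB.
A applies 15.6 dB more gain reduction.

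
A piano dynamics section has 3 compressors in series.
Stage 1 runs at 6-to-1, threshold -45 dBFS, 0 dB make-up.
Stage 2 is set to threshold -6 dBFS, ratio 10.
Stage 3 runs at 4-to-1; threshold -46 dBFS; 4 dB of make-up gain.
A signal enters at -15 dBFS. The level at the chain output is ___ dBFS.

Stage 1: -15 dBFS is 30 dB over -45 dBFS; at 6:1 that becomes 5 dB over, giving -40 dBFS.
Stage 2: -40 dBFS is at or below the -6 dBFS threshold — no compression; output -40 dBFS.
Stage 3: overshoot 6 dB → 6/4 = 1.5 dB → -44.5 dBFS; +4 dB make-up → -40.5 dBFS.

-40.5 dBFS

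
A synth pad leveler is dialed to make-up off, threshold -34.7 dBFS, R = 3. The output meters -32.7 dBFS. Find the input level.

-28.7 dBFS

The compressed level sits -32.7 − (-34.7) = 2 dB over threshold.
Undo the ratio: input overshoot = 2 × 3 = 6 dB, giving input = -28.7 dBFS.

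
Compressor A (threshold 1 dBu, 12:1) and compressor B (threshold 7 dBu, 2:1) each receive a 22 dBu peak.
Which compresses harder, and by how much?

A: GR = 21 − 21/12 = 19.25 dB.
B: GR = 15 − 15/2 = 7.5 dB.
A applies 11.75 dB more gain reduction.

A, by 11.75 dB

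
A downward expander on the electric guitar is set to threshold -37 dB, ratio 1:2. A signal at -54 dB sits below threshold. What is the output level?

-71 dB

Below threshold, a 1:2 expander applies gain = (2−1)×(T − x) of attenuation.
(2−1) × 17 = 17 dB, so output = -54 − 17 = -71 dB.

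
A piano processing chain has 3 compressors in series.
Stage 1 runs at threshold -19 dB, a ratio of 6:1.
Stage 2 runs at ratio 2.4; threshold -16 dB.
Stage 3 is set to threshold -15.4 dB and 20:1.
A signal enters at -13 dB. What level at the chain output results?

Stage 1: 6 dB above -19 dB, reduced 6:1 to 1 dB above → -18 dB.
Stage 2: -18 dB is at or below the -16 dB threshold — no compression; output -18 dB.
Stage 3: below threshold (-18 ≤ -15.4); passes unchanged; output -18 dB.

-18 dB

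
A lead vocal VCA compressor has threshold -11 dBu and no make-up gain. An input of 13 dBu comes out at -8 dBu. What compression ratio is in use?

8:1

Input overshoot = 13 − (-11) = 24 dB; output overshoot = -8 − (-11) = 3 dB.
Ratio = 24 / 3 = 8.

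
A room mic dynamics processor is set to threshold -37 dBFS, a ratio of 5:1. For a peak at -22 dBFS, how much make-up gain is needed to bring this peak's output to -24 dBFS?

10 dB

The peak compresses to -37 + 15/5 = -34 dBFS.
To reach -24 dBFS requires -24 − (-34) = 10 dB of make-up.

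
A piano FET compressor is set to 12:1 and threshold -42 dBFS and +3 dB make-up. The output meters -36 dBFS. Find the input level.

-6 dBFS

Stripping the +3 dB make-up gives -39 dBFS at the gain stage.
That's 3 dB above the -42 dBFS threshold.
Input overshoot = R × output overshoot = 36 dB → input = -42 + 36 = -6 dBFS.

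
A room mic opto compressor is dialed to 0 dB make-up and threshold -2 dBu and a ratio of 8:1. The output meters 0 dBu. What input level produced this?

14 dBu

Post-compression overshoot = 0 − (-2) = 2 dB.
Before 8:1 compression the overshoot was 2 × 8 = 16 dB, so input = -2 + 16 = 14 dBu.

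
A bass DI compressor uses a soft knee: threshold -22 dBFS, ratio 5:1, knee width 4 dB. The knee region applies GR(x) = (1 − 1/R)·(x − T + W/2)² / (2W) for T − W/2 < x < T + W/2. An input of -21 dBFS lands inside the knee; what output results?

-21.9 dBFS

x − T + W/2 = -21 − (-22) + 2 = 3.
GR = (1 − 1/5) × 3² / 8 = 0.8 × 9 / 8 = 0.9 dB.
Output = -21 − 0.9 = -21.9 dBFS.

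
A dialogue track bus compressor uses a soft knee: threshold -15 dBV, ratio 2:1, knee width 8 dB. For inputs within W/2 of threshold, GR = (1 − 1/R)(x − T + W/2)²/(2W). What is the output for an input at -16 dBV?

x − T + W/2 = -16 − (-15) + 4 = 3.
GR = (1 − 1/2) × 3² / 16 = 0.5 × 9 / 16 = 0.28125 dB.
Output = -16 − 0.28125 = -16.28125 dBV.

-16.28125 dBV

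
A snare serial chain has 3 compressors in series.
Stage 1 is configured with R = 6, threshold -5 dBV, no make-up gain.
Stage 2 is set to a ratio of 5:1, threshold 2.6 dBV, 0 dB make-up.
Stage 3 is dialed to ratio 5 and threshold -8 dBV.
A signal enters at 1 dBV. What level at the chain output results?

-7.2 dBV

Stage 1: 6 dB above -5 dBV, reduced 6:1 to 1 dB above → -4 dBV.
Stage 2: below threshold (-4 ≤ 2.6); passes unchanged; output -4 dBV.
Stage 3: 4 dB above -8 dBV, reduced 5:1 to 0.8 dB above → -7.2 dBV.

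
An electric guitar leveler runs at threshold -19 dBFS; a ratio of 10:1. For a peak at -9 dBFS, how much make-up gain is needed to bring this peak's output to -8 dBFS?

The peak compresses to -19 + 10/10 = -18 dBFS.
To reach -8 dBFS requires -8 − (-18) = 10 dB of make-up.

10 dB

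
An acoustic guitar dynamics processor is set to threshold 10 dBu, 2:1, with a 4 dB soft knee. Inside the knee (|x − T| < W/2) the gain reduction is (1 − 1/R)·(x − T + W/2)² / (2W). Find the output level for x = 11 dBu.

10.4375 dBu

x − T + W/2 = 11 − 10 + 2 = 3.
GR = (1 − 1/2) × 3² / 8 = 0.5 × 9 / 8 = 0.5625 dB.
Output = 11 − 0.5625 = 10.4375 dBu.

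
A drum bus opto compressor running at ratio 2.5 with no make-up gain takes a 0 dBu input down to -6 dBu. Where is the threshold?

Gain reduction = 0 − (-6) = 6 dB; output overshoot = GR / (R − 1) = 6 / 1.5 = 4 dB.
Threshold = output − output overshoot = -6 − 4 = -10 dBu.

-10 dBu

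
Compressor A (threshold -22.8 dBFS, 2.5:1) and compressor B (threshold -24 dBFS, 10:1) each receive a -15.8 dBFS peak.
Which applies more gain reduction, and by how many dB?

B, by 3.18 dB

A: overshoot 7 dB → output overshoot 2.8 dB → GR 4.2 dB.
B: overshoot 8.2 dB → output overshoot 0.82 dB → GR 7.38 dB.
B applies 3.18 dB more gain reduction.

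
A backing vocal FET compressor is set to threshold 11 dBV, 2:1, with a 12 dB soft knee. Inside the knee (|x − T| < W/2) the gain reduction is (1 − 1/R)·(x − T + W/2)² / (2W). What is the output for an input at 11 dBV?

x − T + W/2 = 11 − 11 + 6 = 6.
GR = (1 − 1/2) × 6² / 24 = 0.5 × 36 / 24 = 0.75 dB.
Output = 11 − 0.75 = 10.25 dBV.

10.25 dBV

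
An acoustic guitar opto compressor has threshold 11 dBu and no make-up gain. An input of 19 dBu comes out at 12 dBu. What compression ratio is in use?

8:1

Input overshoot = 19 − 11 = 8 dB; output overshoot = 12 − 11 = 1 dB.
Ratio = 8 / 1 = 8.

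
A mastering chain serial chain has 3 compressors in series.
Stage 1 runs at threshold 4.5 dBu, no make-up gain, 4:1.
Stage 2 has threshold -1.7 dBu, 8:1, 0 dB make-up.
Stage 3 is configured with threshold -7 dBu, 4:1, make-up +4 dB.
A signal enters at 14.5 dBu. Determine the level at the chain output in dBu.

-1.403125 dBu

Stage 1: 14.5 dBu is 10 dB over 4.5 dBu; at 4:1 that becomes 2.5 dB over, giving 7 dBu.
Stage 2: 8.7 dB above -1.7 dBu, reduced 8:1 to 1.0875 dB above → -0.6125 dBu.
Stage 3: overshoot 6.3875 dB → 6.3875/4 = 1.596875 dB → -5.403125 dBu; +4 dB make-up → -1.403125 dBu.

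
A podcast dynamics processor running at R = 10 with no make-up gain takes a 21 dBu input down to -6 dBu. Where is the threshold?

Let T be the threshold. Output overshoot = (input overshoot)/R, so -6 − T = (21 − T)/10.
10·(-6 − T) = 21 − T → 9·T = -60 − 21 = -81.
T = -81/9 = -9 dBu.

-9 dBu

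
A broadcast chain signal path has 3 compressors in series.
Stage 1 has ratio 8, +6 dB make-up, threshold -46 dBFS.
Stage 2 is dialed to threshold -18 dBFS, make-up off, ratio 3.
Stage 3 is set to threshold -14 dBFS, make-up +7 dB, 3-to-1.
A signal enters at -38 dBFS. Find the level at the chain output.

-32 dBFS

Stage 1: 8 dB above -46 dBFS, reduced 8:1 to 1 dB above → -45 dBFS; +6 dB make-up → -39 dBFS.
Stage 2: -39 dBFS is at or below the -18 dBFS threshold — no compression; output -39 dBFS.
Stage 3: below threshold (-39 ≤ -14); passes unchanged; make-up brings it to -32 dBFS.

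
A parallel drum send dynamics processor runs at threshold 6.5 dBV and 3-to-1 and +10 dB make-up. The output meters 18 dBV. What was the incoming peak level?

11 dBV

Before make-up, the level was 18 − 10 = 8 dBV.
The compressed level sits 8 − 6.5 = 1.5 dB over threshold.
Input overshoot = R × output overshoot = 4.5 dB → input = 6.5 + 4.5 = 11 dBV.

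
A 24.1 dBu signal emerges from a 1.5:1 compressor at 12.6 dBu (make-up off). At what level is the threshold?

-10.4 dBu

Let T be the threshold. Output overshoot = (input overshoot)/R, so 12.6 − T = (24.1 − T)/1.5.
1.5·(12.6 − T) = 24.1 − T → 0.5·T = 18.9 − 24.1 = -5.2.
T = -5.2/0.5 = -10.4 dBu.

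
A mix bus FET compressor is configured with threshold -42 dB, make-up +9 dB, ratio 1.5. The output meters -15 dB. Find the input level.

-15 dB

Remove make-up: -15 − 9 = -24 dB.
That's 18 dB above the -42 dB threshold.
Undo the ratio: input overshoot = 18 × 1.5 = 27 dB, giving input = -15 dB.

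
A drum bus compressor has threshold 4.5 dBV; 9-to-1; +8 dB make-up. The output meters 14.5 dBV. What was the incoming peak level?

Before make-up, the level was 14.5 − 8 = 6.5 dBV.
The compressed level sits 6.5 − 4.5 = 2 dB over threshold.
Input overshoot = R × output overshoot = 18 dB → input = 4.5 + 18 = 22.5 dBV.

22.5 dBV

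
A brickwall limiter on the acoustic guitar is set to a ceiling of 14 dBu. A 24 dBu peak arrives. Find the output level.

A brickwall limiter is an ∞:1 compressor: any input above the ceiling is clamped to 14 dBu.

14 dBu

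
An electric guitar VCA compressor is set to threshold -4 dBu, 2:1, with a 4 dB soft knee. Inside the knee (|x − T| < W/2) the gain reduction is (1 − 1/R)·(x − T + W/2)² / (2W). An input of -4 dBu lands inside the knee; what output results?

-4.25 dBu

x − T + W/2 = -4 − (-4) + 2 = 2.
GR = (1 − 1/2) × 2² / 8 = 0.5 × 4 / 8 = 0.25 dB.
Output = -4 − 0.25 = -4.25 dBu.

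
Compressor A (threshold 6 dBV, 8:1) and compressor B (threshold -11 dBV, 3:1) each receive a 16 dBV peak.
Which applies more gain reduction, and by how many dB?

A: overshoot 10 dB → output overshoot 1.25 dB → GR 8.75 dB.
B: overshoot 27 dB → output overshoot 9 dB → GR 18 dB.
B applies 9.25 dB more gain reduction.

B, by 9.25 dB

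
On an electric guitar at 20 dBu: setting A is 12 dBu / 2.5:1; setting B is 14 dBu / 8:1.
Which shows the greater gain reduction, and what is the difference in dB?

A: overshoot 8 dB → output overshoot 3.2 dB → GR 4.8 dB.
B: overshoot 6 dB → output overshoot 0.75 dB → GR 5.25 dB.
B applies 0.45 dB more gain reduction.

B, by 0.45 dB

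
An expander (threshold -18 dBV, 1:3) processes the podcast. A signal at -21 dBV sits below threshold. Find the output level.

The input is 3 dB below the -18 dBV threshold.
A 1:3 expander multiplies undershoot by 3: 3 × 3 = 9 dB below threshold.
Output = -18 − 9 = -27 dBV.

-27 dBV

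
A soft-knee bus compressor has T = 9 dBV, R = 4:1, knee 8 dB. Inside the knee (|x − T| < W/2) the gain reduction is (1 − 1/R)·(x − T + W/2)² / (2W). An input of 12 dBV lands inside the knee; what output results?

9.703125 dBV

x − T + W/2 = 12 − 9 + 4 = 7.
GR = (1 − 1/4) × 7² / 16 = 0.75 × 49 / 16 = 2.296875 dB.
Output = 12 − 2.296875 = 9.703125 dBV.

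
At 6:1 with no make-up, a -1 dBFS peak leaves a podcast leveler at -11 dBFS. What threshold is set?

-13 dBFS

Gain reduction = -1 − (-11) = 10 dB; output overshoot = GR / (R − 1) = 10 / 5 = 2 dB.
Threshold = output − output overshoot = -11 − 2 = -13 dBFS.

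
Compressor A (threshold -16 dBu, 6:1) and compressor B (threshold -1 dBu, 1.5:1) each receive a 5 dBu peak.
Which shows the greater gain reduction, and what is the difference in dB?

A: overshoot 21 dB → output overshoot 3.5 dB → GR 17.5 dB.
B: overshoot 6 dB → output overshoot 4 dB → GR 2 dB.
Difference: 15.5 dB in favour of A.

A, by 15.5 dB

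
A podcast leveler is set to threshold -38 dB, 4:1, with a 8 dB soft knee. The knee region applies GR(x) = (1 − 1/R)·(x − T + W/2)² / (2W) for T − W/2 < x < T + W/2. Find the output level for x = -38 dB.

-38.75 dB

x − T + W/2 = -38 − (-38) + 4 = 4.
GR = (1 − 1/4) × 4² / 16 = 0.75 × 16 / 16 = 0.75 dB.
Output = -38 − 0.75 = -38.75 dB.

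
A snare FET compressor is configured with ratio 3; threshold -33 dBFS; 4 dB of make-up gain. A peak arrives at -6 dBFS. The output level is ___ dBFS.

-20 dBFS

The input is 27 dB above the -33 dBFS threshold.
3:1 compression reduces that to 27/3 = 9 dB over.
So the level is -33 + 9 = -24 dBFS; make-up adds 4 dB, giving -20 dBFS.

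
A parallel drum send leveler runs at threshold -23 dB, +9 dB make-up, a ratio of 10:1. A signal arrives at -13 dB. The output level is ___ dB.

-13 dB

Overshoot: -13 − (-23) = 10 dB.
10:1 compression reduces that to 10/10 = 1 dB over.
That puts the output at -22 dB; make-up adds 9 dB, giving -13 dB.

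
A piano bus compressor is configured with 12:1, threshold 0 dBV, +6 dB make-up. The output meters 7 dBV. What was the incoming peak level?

12 dBV

Stripping the +6 dB make-up gives 1 dBV at the gain stage.
That's 1 dB above the 0 dBV threshold.
Input overshoot = R × output overshoot = 12 dB → input = 0 + 12 = 12 dBV.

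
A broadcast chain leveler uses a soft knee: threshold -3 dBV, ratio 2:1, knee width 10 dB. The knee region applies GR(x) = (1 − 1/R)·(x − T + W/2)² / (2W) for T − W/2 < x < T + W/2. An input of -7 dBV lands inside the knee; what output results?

-7.025 dBV

x − T + W/2 = -7 − (-3) + 5 = 1.
GR = (1 − 1/2) × 1² / 20 = 0.5 × 1 / 20 = 0.025 dB.
Output = -7 − 0.025 = -7.025 dBV.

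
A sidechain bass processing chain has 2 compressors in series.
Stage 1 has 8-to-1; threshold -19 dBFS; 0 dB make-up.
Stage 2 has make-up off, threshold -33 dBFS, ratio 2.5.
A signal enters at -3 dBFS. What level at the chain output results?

Stage 1: overshoot 16 dB → 16/8 = 2 dB → -17 dBFS.
Stage 2: -17 dBFS is 16 dB over -33 dBFS; at 2.5:1 that becomes 6.4 dB over, giving -26.6 dBFS.

-26.6 dBFS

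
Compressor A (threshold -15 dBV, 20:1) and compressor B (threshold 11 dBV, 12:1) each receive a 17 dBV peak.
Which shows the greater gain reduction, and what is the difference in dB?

A, by 24.9 dB

A: overshoot 32 dB → output overshoot 1.6 dB → GR 30.4 dB.
B: overshoot 6 dB → output overshoot 0.5 dB → GR 5.5 dB.
A applies 24.9 dB more gain reduction.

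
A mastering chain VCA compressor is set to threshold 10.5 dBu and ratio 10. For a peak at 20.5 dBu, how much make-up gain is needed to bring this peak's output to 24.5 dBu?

Overshoot 10 dB → 10/10 = 1 dB after compression, so the compressed level is 10.5 + 1 = 11.5 dBu.
Make-up = target − compressed = 24.5 − 11.5 = 13 dB.

13 dB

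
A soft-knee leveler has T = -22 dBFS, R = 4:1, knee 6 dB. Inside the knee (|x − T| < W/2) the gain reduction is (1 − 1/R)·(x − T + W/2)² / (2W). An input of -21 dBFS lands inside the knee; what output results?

x − T + W/2 = -21 − (-22) + 3 = 4.
GR = (1 − 1/4) × 4² / 12 = 0.75 × 16 / 12 = 1 dB.
Output = -21 − 1 = -22 dBFS.

-22 dBFS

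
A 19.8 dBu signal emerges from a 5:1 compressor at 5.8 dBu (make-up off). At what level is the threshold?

2.3 dBu

Let T be the threshold. Output overshoot = (input overshoot)/R, so 5.8 − T = (19.8 − T)/5.
5·(5.8 − T) = 19.8 − T → 4·T = 29 − 19.8 = 9.2.
T = 9.2/4 = 2.3 dBu.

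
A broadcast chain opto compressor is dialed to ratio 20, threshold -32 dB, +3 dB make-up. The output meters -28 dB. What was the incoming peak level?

Remove make-up: -28 − 3 = -31 dB.
That's 1 dB above the -32 dB threshold.
Before 20:1 compression the overshoot was 1 × 20 = 20 dB, so input = -32 + 20 = -12 dB.

-12 dB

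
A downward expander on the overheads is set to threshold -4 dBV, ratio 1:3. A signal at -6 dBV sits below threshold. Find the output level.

-10 dBV

Undershoot = (-4) − (-6) = 2 dB.
At 1:3, that expands to 6 dB under threshold.
Output = -4 − 6 = -10 dBV.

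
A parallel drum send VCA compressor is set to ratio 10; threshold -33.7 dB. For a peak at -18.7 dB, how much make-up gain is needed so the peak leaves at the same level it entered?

13.5 dB

Overshoot 15 dB → 15/10 = 1.5 dB after compression, so the compressed level is -33.7 + 1.5 = -32.2 dB.
Make-up = target − compressed = -18.7 − (-32.2) = 13.5 dB.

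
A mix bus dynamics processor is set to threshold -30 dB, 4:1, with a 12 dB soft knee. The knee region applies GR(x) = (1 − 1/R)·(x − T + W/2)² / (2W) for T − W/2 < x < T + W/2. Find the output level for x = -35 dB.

-35.03125 dB

x − T + W/2 = -35 − (-30) + 6 = 1.
GR = (1 − 1/4) × 1² / 24 = 0.75 × 1 / 24 = 0.03125 dB.
Output = -35 − 0.03125 = -35.03125 dB.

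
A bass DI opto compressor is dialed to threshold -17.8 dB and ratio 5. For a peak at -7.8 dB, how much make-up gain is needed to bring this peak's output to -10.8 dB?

The peak compresses to -17.8 + 10/5 = -15.8 dB.
To reach -10.8 dB requires -10.8 − (-15.8) = 5 dB of make-up.

5 dB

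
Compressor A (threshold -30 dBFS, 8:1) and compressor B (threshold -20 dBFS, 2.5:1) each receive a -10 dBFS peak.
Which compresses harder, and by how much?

A: 20 dB over, compressed to 2.5 dB over, so 17.5 dB of GR.
B: 10 dB over, compressed to 4 dB over, so 6 dB of GR.
A reduces 11.5 dB more.

A, by 11.5 dB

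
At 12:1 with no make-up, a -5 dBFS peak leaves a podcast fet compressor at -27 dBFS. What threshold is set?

-29 dBFS

Input is 24 dB above T (since output overshoot × R = input overshoot: (-27 − T)·12 = -5 − T gives T = -29 dBFS).
Check: -29 + (-5 − (-29))/12 = -29 + 2 = -27 dBFS. ✓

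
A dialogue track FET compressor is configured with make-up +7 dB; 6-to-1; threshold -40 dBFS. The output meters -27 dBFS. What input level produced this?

Stripping the +7 dB make-up gives -34 dBFS at the gain stage.
Post-compression overshoot = -34 − (-40) = 6 dB.
Before 6:1 compression the overshoot was 6 × 6 = 36 dB, so input = -40 + 36 = -4 dBFS.

-4 dBFS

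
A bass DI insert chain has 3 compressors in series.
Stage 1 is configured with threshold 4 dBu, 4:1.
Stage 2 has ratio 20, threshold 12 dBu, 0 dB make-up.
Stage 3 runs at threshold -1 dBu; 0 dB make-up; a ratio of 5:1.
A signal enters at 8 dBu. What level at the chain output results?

0.2 dBu

Stage 1: 8 dBu is 4 dB over 4 dBu; at 4:1 that becomes 1 dB over, giving 5 dBu.
Stage 2: 5 dBu ≤ 12 dBu, so stage 2 doesn't engage; output 5 dBu.
Stage 3: overshoot 6 dB → 6/5 = 1.2 dB → 0.2 dBu.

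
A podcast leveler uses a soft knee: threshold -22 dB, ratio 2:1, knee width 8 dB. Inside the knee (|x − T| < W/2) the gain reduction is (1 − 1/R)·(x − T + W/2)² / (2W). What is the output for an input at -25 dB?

x − T + W/2 = -25 − (-22) + 4 = 1.
GR = (1 − 1/2) × 1² / 16 = 0.5 × 1 / 16 = 0.03125 dB.
Output = -25 − 0.03125 = -25.03125 dB.

-25.03125 dB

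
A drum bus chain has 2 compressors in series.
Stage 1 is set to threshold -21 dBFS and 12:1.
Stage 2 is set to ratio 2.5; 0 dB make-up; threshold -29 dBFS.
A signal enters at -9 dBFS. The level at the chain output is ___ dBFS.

Stage 1: 12 dB above -21 dBFS, reduced 12:1 to 1 dB above → -20 dBFS.
Stage 2: -20 dBFS is 9 dB over -29 dBFS; at 2.5:1 that becomes 3.6 dB over, giving -25.4 dBFS.

-25.4 dBFS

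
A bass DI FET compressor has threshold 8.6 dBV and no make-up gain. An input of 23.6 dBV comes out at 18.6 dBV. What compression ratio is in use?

Input overshoot = 23.6 − 8.6 = 15 dB; output overshoot = 18.6 − 8.6 = 10 dB.
Ratio = 15 / 10 = 1.5.

1.5:1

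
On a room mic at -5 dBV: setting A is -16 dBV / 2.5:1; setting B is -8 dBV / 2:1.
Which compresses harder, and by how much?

A: GR = 11 − 11/2.5 = 6.6 dB.
B: GR = 3 − 3/2 = 1.5 dB.
Difference: 5.1 dB in favour of A.

A, by 5.1 dB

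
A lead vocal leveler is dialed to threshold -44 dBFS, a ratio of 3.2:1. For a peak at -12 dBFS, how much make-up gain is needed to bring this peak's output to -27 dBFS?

Overshoot 32 dB → 32/3.2 = 10 dB after compression, so the compressed level is -44 + 10 = -34 dBFS.
Make-up = target − compressed = -27 − (-34) = 7 dB.

7 dB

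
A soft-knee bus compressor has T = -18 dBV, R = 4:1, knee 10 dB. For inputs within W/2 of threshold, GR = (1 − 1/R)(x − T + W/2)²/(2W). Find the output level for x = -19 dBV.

-19.6 dBV

x − T + W/2 = -19 − (-18) + 5 = 4.
GR = (1 − 1/4) × 4² / 20 = 0.75 × 16 / 20 = 0.6 dB.
Output = -19 − 0.6 = -19.6 dBV.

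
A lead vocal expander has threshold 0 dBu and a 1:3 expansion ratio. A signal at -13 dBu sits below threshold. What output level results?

The input is 13 dB below the 0 dBu threshold.
A 1:3 expander multiplies undershoot by 3: 13 × 3 = 39 dB below threshold.
Output = 0 − 39 = -39 dBu.

-39 dBu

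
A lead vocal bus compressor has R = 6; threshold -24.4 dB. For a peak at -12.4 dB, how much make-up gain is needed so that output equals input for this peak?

10 dB

Without make-up, output = threshold + overshoot/6 = -24.4 + 2 = -22.4 dB.
Gap to target: 10 dB.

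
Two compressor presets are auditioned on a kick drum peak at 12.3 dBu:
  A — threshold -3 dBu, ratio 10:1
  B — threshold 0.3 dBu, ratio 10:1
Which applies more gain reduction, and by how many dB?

A: 15.3 dB over, compressed to 1.53 dB over, so 13.77 dB of GR.
B: 12 dB over, compressed to 1.2 dB over, so 10.8 dB of GR.
A applies 2.97 dB more gain reduction.

A, by 2.97 dB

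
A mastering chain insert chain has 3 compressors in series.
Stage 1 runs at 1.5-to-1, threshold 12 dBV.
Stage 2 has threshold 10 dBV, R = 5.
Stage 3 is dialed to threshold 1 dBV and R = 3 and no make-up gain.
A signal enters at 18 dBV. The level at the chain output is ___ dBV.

4.4 dBV

Stage 1: 6 dB above 12 dBV, reduced 1.5:1 to 4 dB above → 16 dBV.
Stage 2: 16 dBV is 6 dB over 10 dBV; at 5:1 that becomes 1.2 dB over, giving 11.2 dBV.
Stage 3: overshoot 10.2 dB → 10.2/3 = 3.4 dB → 4.4 dBV.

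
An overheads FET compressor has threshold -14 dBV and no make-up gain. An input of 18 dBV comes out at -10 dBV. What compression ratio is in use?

8:1

Input overshoot = 18 − (-14) = 32 dB; output overshoot = -10 − (-14) = 4 dB.
Ratio = 32 / 4 = 8.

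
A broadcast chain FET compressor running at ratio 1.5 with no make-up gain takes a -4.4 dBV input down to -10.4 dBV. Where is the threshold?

-22.4 dBV

Input is 18 dB above T (since output overshoot × R = input overshoot: (-10.4 − T)·1.5 = -4.4 − T gives T = -22.4 dBV).
Check: -22.4 + (-4.4 − (-22.4))/1.5 = -22.4 + 12 = -10.4 dBV. ✓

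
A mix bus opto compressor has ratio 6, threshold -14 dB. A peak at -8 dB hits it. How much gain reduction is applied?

Overshoot = -8 − (-14) = 6 dB.
A 6:1 ratio leaves 1 dB of that excess.
GR = overshoot in − overshoot out = 6 − 1 = 5 dB.

5 dB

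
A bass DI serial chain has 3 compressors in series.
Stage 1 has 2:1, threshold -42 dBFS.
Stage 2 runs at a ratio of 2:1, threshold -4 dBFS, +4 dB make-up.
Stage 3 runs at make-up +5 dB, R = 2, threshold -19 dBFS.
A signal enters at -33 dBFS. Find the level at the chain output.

-28.5 dBFS

Stage 1: -33 dBFS is 9 dB over -42 dBFS; at 2:1 that becomes 4.5 dB over, giving -37.5 dBFS.
Stage 2: -37.5 dBFS ≤ -4 dBFS, so stage 2 doesn't engage; make-up brings it to -33.5 dBFS.
Stage 3: -33.5 dBFS is at or below the -19 dBFS threshold — no compression; make-up brings it to -28.5 dBFS.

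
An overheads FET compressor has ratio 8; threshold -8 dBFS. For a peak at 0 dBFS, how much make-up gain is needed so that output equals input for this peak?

7 dB

Without make-up, output = threshold + overshoot/8 = -8 + 1 = -7 dBFS.
Gap to target: 7 dB.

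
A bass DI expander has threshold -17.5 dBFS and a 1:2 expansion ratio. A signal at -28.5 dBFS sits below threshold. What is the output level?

-39.5 dBFS

The input is 11 dB below the -17.5 dBFS threshold.
A 1:2 expander multiplies undershoot by 2: 11 × 2 = 22 dB below threshold.
Output = -17.5 − 22 = -39.5 dBFS.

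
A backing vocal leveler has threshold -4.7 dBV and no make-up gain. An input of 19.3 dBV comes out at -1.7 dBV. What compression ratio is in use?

8:1

Input overshoot = 19.3 − (-4.7) = 24 dB; output overshoot = -1.7 − (-4.7) = 3 dB.
Ratio = 24 / 3 = 8.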